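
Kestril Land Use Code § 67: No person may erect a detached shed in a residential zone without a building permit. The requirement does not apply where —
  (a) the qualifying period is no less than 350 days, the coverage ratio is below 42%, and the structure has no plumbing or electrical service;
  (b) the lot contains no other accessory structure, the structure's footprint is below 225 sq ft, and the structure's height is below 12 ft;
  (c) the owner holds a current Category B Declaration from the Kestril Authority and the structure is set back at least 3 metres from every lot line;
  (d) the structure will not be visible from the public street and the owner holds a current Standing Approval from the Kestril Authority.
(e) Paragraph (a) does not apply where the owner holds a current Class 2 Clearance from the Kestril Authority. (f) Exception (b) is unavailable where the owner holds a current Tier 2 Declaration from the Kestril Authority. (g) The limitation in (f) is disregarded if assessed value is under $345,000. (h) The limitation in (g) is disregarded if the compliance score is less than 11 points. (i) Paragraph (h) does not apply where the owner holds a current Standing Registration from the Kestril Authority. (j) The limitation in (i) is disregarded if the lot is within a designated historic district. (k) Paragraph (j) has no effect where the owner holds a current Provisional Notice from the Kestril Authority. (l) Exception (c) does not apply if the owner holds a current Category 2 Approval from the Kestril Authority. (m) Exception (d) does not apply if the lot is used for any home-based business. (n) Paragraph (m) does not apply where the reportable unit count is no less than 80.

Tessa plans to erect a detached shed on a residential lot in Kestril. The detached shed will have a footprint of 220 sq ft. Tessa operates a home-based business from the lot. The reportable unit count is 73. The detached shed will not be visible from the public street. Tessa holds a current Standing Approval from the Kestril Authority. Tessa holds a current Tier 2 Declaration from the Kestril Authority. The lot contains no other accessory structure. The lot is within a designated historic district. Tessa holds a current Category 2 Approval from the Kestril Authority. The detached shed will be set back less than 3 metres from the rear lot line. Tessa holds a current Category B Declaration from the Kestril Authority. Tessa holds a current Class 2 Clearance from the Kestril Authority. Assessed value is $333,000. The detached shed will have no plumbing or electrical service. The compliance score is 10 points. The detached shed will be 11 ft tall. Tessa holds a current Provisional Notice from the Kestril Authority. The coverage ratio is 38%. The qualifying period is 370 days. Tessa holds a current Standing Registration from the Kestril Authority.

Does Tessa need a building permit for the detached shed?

No — exception (b) applies; Tessa does not need a building permit.

Exception (a) is satisfied on its face — the qualifying period is 370 days, meeting the 350 days threshold; the coverage ratio is 38%, below the 42% limit; there is no plumbing or electrical service. However, paragraph (e) must be considered: (e) operates against (a): a current Class 2 Clearance is held. So (a) is unavailable.
Exception (b) is satisfied on its face — the lot has no other accessory structure; the structure's footprint is 220 sq ft, below the 225 sq ft limit; the structure's height is 11 ft, below the 12 ft limit. Applying paragraphs (f)–(k): (f) is engaged (a current Tier 2 Declaration is held), but is overridden by (g): (g) operates — assessed value is $333,000, under the $345,000 limit. (h) applies (the compliance score is 10 points, less than the 11 points limit), but is itself disapplied by (i): (i) operates against (h): a current Standing Registration is held. (j) would limit (i) — the lot is in a historic district — but (k) sets (j) aside: (k) operates against (j): a current Provisional Notice is held. Exception (b) stands.
Exception (c) fails — the rear setback is under 3 m.
All of (d)'s requirements are met (the structure will not be visible from the street; a current Standing Approval is held). Turning to paragraphs (m)–(n): (m) is engaged — a home-based business operates on the lot. (n), which would lift (m), is not triggered — the reportable unit count is 73, short of 80. (d) is therefore removed.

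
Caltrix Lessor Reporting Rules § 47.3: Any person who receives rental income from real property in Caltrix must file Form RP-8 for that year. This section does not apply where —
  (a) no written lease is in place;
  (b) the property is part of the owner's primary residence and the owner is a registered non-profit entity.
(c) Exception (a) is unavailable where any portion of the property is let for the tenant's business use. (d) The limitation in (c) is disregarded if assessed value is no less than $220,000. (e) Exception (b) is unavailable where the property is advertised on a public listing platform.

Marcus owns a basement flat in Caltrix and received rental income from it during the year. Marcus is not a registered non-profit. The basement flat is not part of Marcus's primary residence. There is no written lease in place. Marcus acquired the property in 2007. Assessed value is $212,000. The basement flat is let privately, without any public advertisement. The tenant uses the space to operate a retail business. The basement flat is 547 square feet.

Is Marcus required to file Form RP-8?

Yes — Marcus must file Form RP-8.

All of (a)'s requirements are met (there is no written lease). But: (c) is triggered — the space is let for business use. (d) does not operate here (assessed value is $212,000, short of $220,000), so (c) stands. Exception (a) does not apply.
Exception (b) fails — the basement flat is not part of the primary residence.
Every exception is unavailable, so the rule governs.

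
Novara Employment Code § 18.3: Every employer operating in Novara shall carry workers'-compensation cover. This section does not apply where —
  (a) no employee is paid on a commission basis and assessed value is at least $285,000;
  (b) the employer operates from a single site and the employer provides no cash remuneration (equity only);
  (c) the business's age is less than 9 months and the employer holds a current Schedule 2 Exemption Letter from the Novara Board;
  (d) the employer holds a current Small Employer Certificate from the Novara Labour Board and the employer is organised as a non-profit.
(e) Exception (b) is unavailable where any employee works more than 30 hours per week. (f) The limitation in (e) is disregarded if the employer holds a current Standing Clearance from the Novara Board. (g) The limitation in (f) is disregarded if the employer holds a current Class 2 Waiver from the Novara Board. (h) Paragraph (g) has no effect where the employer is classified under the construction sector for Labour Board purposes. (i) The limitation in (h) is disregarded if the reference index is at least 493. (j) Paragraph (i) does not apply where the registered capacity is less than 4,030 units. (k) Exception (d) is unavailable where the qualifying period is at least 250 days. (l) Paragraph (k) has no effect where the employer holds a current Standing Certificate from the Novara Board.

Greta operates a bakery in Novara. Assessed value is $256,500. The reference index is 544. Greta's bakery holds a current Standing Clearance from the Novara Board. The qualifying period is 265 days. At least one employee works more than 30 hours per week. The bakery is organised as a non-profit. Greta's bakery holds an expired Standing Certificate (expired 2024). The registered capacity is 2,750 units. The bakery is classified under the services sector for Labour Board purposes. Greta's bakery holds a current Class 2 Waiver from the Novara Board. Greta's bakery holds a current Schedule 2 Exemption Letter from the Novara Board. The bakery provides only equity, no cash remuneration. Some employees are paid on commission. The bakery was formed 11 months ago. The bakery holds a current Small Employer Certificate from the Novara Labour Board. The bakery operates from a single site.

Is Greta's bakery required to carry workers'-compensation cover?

Yes — Greta's bakery must carry workers'-compensation cover.

Exception (a) requires that no employee is paid on a commission basis; but some employees are paid on commission, so (a) is unavailable.
Exception (b): the employer operates from a single site; remuneration is equity-only — every condition holds. Turning to paragraphs (e)–(j): (e) operates against (b): at least one employee exceeds 30 hours/week. (f) is triggered (a current Standing Clearance is held), but is displaced by (g): (g) is triggered — a current Class 2 Waiver is held. (h), which would lift (g), is not engaged — the bakery is classified under the services sector. (b) is therefore removed.
Exception (c) does not apply: the business's age is 11 months, not less than 9 months.
Exception (d) is satisfied on its face — a current Small Employer Certificate is held; the employer is a non-profit. But: (k) operates against (d): the qualifying period is 265 days, meeting the 250 days threshold. (l) does not operate here (the Standing Certificate is not current), so (k) stands. So (d) is unavailable.
No exception applies. The general rule governs.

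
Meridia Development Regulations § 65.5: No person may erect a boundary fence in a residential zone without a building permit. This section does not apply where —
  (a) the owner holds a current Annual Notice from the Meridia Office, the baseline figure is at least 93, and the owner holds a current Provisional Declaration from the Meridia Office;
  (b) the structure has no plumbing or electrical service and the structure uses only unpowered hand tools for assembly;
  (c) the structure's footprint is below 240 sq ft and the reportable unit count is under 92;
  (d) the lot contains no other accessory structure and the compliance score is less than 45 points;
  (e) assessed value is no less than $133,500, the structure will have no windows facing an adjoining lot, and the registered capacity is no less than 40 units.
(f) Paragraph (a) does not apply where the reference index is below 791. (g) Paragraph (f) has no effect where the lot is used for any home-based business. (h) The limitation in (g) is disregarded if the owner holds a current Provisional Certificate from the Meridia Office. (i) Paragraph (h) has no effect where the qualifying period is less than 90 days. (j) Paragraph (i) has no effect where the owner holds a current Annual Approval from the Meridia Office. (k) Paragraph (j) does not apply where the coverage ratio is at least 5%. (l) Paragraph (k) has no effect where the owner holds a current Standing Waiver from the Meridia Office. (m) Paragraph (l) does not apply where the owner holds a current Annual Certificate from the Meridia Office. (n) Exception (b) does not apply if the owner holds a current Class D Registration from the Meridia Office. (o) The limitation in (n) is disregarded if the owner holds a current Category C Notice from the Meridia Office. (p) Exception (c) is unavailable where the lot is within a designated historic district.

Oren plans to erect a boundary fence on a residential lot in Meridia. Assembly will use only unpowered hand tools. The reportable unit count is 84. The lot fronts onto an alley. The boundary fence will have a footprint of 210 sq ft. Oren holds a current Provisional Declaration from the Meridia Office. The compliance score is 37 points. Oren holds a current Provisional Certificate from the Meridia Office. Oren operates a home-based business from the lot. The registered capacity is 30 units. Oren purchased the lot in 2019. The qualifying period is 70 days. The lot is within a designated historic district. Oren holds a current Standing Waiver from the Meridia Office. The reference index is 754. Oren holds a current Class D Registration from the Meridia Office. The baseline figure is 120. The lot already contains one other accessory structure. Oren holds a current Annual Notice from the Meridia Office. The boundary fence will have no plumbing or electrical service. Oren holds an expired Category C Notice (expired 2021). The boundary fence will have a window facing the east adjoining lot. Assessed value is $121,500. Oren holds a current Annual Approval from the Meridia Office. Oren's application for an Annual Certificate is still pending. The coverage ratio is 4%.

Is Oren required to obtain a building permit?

Yes — Oren must obtain a building permit.

Exception (a)'s conditions are all satisfied: a current Annual Notice is held; the baseline figure is 120, meeting the 93 threshold; a current Provisional Declaration is held. But: (f) is engaged — the reference index is 754, below the 791 limit. (g) is engaged (a home-based business operates on the lot), but is displaced by (h): (h) is triggered — a current Provisional Certificate is held. (i) is triggered (the qualifying period is 70 days, less than the 90 days limit), but is itself disapplied by (j): (j) is triggered — a current Annual Approval is held. (k), which would lift (j), is inapplicable — the coverage ratio is 4%, short of 5%. So (a) is unavailable.
Exception (b): there is no plumbing or electrical service; assembly uses only hand tools — every condition holds. Turning to paragraphs (n)–(o): (n) is triggered — a current Class D Registration is held. (o) is not engaged (the Category C Notice is not current), so (n) stands. (b) is therefore removed.
Exception (c): the structure's footprint is 210 sq ft, below the 240 sq ft limit; the reportable unit count is 84, under the 92 limit — every condition holds. Turning to paragraph (p): (p) applies — the lot is in a historic district. So (c) is unavailable.
Exception (d) requires that the lot contains no other accessory structure; but the lot already has another accessory structure, so (d) is unavailable.
Exception (e) fails — assessed value is $121,500, short of $133,500.
None of the exceptions is available; § 65.5 applies in full.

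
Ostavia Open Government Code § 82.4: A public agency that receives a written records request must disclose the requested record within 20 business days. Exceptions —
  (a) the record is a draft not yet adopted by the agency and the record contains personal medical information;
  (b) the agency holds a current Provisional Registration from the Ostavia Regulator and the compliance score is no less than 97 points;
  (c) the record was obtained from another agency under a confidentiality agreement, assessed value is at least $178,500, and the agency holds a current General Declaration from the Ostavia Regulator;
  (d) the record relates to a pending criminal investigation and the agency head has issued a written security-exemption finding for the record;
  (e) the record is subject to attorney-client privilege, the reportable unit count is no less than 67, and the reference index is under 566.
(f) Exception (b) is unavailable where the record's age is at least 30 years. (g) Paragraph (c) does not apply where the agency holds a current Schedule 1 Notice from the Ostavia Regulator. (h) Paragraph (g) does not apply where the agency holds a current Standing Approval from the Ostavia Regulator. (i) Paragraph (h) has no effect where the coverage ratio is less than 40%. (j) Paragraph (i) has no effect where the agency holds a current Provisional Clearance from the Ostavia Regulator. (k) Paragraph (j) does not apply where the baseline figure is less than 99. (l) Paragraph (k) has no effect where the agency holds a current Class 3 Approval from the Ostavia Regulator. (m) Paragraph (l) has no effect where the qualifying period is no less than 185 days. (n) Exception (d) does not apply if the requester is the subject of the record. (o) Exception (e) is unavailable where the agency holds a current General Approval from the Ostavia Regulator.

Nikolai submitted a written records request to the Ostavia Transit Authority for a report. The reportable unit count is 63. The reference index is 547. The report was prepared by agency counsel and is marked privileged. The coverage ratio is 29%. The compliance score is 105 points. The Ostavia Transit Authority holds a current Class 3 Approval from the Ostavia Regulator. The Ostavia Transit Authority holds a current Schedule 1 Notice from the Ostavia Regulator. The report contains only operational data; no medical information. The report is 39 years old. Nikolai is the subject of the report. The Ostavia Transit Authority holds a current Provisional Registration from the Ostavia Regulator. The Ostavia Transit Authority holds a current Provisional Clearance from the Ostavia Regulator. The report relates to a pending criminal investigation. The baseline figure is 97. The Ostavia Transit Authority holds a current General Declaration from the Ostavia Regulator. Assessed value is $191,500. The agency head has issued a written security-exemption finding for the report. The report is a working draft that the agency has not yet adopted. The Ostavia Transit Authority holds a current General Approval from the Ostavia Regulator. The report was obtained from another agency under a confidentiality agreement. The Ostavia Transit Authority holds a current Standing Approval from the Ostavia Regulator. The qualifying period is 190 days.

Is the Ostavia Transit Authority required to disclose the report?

Yes — the Ostavia Transit Authority must disclose the report.

Exception (a) fails — the report contains only operational data.
All of (b)'s requirements are met (a current Provisional Registration is held; the compliance score is 105 points, meeting the 97 points threshold). But: (f) operates against (b): the record's age is 39 years, meeting the 30 years threshold. (b) is therefore removed.
Exception (c) is satisfied on its face — the report was obtained under a confidentiality agreement; assessed value is $191,500, meeting the $178,500 threshold; a current General Declaration is held. But: (g) operates — a current Schedule 1 Notice is held. (h) would limit (g) — a current Standing Approval is held — but (i) sets (h) aside: (i) is triggered — the coverage ratio is 29%, less than the 40% limit. (j) would limit (i) — a current Provisional Clearance is held — but (k) sets (j) aside: (k) operates against (j): the baseline figure is 97, less than the 99 limit. (l) is engaged (a current Class 3 Approval is held), but is displaced by (m): (m) operates against (l): the qualifying period is 190 days, meeting the 185 days threshold. So (c) is unavailable.
All of (d)'s requirements are met (the report relates to a pending investigation; a written security-exemption finding has been issued). However, paragraph (n) must be considered: (n) is triggered — Nikolai is the subject of the report. So (d) is unavailable.
Exception (e) does not apply: the reportable unit count is 63, short of 67.
No exception is made out. the Ostavia Transit Authority falls within the general rule.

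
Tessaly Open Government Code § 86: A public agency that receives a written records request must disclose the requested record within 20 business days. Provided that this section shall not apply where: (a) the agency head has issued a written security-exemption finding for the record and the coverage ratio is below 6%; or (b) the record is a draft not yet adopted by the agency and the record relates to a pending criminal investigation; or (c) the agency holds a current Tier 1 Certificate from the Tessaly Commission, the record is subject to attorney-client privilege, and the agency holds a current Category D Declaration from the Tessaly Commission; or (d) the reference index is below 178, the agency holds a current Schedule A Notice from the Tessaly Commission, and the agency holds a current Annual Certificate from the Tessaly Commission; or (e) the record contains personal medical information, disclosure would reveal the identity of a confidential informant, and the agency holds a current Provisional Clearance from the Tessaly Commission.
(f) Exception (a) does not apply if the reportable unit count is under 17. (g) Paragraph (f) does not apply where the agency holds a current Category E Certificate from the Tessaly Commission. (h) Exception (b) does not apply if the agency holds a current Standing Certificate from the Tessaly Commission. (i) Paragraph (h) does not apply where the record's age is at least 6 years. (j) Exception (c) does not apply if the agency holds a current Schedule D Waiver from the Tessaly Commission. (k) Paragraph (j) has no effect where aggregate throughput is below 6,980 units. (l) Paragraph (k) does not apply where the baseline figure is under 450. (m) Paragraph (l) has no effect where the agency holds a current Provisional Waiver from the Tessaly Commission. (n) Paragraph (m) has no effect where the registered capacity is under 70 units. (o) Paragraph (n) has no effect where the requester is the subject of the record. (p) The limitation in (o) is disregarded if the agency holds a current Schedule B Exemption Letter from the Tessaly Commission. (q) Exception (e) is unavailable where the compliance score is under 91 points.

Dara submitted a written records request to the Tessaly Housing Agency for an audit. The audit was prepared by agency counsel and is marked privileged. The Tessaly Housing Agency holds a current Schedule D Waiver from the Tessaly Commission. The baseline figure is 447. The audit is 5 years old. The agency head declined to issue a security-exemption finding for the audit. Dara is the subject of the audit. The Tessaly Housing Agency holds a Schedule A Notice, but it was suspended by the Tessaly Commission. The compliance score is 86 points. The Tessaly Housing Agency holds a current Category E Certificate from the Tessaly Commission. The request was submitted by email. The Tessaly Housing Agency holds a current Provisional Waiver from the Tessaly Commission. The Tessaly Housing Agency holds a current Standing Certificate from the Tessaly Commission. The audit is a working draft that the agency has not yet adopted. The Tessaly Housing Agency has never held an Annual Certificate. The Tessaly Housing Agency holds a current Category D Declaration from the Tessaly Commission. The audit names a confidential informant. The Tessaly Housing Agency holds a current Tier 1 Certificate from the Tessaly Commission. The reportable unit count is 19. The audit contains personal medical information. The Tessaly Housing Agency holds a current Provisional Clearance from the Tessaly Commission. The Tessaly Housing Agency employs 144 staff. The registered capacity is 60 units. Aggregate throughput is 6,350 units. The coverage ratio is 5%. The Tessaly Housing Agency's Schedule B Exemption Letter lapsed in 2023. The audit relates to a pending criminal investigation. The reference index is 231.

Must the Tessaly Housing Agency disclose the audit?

No — exception (c) applies; the Tessaly Housing Agency is not required to disclose the audit.

Exception (a) requires that the agency head has issued a written security-exemption finding for the record; but the agency head declined to issue a security-exemption finding, so (a) is unavailable.
All of (b)'s requirements are met (the audit is an unadopted draft; the audit relates to a pending investigation). However, paragraphs (h)–(i) must be considered: (h) operates — a current Standing Certificate is held. (i) is not triggered (the record's age is 5 years, short of 6 years), so (h) stands. (b) is therefore removed.
Exception (c): a current Tier 1 Certificate is held; the audit is privileged; a current Category D Declaration is held — every condition holds. Applying paragraphs (j)–(p): (j) operates (a current Schedule D Waiver is held), but is displaced by (k): (k) operates against (j): aggregate throughput is 6,350 units, below the 6,980 units limit. (l) would limit (k) — the baseline figure is 447, under the 450 limit — but (m) sets (l) aside: (m) operates against (l): a current Provisional Waiver is held. (n) would limit (m) — the registered capacity is 60 units, under the 70 units limit — but (o) sets (n) aside: (o) operates against (n): Dara is the subject of the audit. (p) is not triggered (there is no Schedule B Exemption Letter in force), so (o) stands. So (c) applies.
Exception (d) fails — the reference index is 231, not below 178.
Exception (e)'s conditions are all satisfied: the audit contains personal medical information; the audit names a confidential informant; a current Provisional Clearance is held. But applying paragraph (q): (q) operates — the compliance score is 86 points, under the 91 points limit. Exception (e) does not apply.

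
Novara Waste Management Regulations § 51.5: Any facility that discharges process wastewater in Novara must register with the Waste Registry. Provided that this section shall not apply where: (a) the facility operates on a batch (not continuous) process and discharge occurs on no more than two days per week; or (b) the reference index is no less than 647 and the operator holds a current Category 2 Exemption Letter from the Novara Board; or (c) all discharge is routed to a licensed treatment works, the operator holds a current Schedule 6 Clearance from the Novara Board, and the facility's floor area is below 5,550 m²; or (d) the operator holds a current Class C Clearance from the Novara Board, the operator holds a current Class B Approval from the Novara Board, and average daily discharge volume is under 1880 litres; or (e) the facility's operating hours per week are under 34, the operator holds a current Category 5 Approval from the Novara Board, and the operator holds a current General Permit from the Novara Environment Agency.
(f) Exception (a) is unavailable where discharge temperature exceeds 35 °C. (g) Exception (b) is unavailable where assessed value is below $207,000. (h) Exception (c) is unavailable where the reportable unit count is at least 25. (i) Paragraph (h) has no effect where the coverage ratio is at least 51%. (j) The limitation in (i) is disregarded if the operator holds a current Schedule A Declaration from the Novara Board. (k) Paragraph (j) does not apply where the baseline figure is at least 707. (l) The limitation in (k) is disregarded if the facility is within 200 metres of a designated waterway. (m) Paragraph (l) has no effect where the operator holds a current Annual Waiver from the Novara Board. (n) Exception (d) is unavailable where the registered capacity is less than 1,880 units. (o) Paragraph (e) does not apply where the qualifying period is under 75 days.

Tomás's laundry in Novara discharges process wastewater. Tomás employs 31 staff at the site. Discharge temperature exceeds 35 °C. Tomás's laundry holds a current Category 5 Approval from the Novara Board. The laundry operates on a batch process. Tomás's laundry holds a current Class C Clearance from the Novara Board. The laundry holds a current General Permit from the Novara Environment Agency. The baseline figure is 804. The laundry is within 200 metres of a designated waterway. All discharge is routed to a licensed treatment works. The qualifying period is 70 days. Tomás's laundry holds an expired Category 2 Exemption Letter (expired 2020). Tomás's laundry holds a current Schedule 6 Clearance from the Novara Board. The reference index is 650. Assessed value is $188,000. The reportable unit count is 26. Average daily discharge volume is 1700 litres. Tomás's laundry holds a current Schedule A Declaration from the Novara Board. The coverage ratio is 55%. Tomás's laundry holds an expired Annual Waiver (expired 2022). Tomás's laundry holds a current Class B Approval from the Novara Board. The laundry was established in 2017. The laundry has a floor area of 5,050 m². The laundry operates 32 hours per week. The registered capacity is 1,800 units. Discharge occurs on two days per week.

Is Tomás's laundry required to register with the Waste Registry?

Yes — Tomás's laundry must register with the Waste Registry.

Exception (a) is satisfied on its face — the facility operates on a batch process; discharge occurs on no more than two days per week. Turning to paragraph (f): (f) applies — discharge temperature exceeds 35 °C. Exception (a) does not apply.
Exception (b) does not apply: no current Category 2 Exemption Letter is held.
Exception (c)'s conditions are all satisfied: discharge is routed to a licensed treatment works; a current Schedule 6 Clearance is held; the facility's floor area is 5,050 m², below the 5,550 m² limit. However, paragraphs (h)–(m) must be considered: (h) operates against (c): the reportable unit count is 26, meeting the 25 threshold. (i) is triggered (the coverage ratio is 55%, meeting the 51% threshold), but is displaced by (j): (j) operates against (i): a current Schedule A Declaration is held. (k) would limit (j) — the baseline figure is 804, meeting the 707 threshold — but (l) sets (k) aside: (l) operates against (k): the laundry is within 200 m of a designated waterway. (m), which would lift (l), is not triggered — no current Annual Waiver is held. Exception (c) does not apply.
Exception (d) is satisfied on its face — a current Class C Clearance is held; a current Class B Approval is held; average daily discharge volume is 1700 litres, under the 1880 litres limit. Turning to paragraph (n): (n) applies — the registered capacity is 1,800 units, less than the 1,880 units limit. So (d) is unavailable.
Exception (e) is satisfied on its face — the facility's operating hours per week are 32, under the 34 limit; a current Category 5 Approval is held; a current General Permit is held. However, paragraph (o) must be considered: (o) operates against (e): the qualifying period is 70 days, under the 75 days limit. So (e) is unavailable.
None of the exceptions is available; § 51.5 applies in full.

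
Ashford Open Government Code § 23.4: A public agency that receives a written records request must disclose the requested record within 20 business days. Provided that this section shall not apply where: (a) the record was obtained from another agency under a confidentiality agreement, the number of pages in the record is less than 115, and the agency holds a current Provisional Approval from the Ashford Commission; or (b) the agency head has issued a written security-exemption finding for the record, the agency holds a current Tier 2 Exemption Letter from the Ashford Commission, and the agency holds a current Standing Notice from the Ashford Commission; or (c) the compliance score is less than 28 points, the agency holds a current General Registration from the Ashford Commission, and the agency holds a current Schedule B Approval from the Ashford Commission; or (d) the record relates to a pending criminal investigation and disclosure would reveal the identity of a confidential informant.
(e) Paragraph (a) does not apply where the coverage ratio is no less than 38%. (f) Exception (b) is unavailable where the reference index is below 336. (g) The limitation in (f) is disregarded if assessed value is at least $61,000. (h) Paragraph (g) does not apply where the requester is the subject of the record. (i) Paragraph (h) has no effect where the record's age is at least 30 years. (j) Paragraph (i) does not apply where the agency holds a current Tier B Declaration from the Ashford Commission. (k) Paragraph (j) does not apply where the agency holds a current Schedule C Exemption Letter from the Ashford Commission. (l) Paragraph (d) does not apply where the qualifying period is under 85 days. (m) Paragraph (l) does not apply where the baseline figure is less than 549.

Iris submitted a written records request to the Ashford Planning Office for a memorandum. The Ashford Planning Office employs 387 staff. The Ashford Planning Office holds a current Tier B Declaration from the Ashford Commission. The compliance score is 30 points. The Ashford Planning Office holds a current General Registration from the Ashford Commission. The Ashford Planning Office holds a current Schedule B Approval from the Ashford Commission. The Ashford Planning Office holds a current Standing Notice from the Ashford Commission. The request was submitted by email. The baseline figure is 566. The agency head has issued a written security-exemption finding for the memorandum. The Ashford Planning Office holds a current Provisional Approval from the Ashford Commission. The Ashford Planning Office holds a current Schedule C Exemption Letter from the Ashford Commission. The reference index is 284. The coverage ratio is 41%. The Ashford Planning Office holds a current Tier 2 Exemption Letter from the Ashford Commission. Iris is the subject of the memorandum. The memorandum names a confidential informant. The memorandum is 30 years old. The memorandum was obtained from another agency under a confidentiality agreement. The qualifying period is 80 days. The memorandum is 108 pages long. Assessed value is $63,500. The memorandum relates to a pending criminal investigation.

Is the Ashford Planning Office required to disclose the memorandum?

No — exception (b) applies; the Ashford Planning Office is not required to disclose the memorandum.

Exception (a)'s conditions are all satisfied: the memorandum was obtained under a confidentiality agreement; the number of pages in the record is 108, less than the 115 limit; a current Provisional Approval is held. But applying paragraph (e): (e) operates — the coverage ratio is 41%, meeting the 38% threshold. So (a) is unavailable.
All of (b)'s requirements are met (a written security-exemption finding has been issued; a current Tier 2 Exemption Letter is held; a current Standing Notice is held). Under paragraphs (f)–(k): (f) would limit (b) — the reference index is 284, below the 336 limit — but (g) sets (f) aside: (g) operates — assessed value is $63,500, meeting the $61,000 threshold. (h) is triggered (Iris is the subject of the memorandum), but is overridden by (i): (i) is engaged — the record's age is 30 years, meeting the 30 years threshold. (j) would limit (i) — a current Tier B Declaration is held — but (k) sets (j) aside: (k) operates against (j): a current Schedule C Exemption Letter is held. Exception (b) stands.
Exception (c) fails — the compliance score is 30 points, not less than 28 points.
Exception (d)'s conditions are all satisfied: the memorandum relates to a pending investigation; the memorandum names a confidential informant. However, paragraphs (l)–(m) must be considered: (l) is triggered — the qualifying period is 80 days, under the 85 days limit. (m) is not engaged (the baseline figure is 566, not less than 549), so (l) stands. So (d) is unavailable.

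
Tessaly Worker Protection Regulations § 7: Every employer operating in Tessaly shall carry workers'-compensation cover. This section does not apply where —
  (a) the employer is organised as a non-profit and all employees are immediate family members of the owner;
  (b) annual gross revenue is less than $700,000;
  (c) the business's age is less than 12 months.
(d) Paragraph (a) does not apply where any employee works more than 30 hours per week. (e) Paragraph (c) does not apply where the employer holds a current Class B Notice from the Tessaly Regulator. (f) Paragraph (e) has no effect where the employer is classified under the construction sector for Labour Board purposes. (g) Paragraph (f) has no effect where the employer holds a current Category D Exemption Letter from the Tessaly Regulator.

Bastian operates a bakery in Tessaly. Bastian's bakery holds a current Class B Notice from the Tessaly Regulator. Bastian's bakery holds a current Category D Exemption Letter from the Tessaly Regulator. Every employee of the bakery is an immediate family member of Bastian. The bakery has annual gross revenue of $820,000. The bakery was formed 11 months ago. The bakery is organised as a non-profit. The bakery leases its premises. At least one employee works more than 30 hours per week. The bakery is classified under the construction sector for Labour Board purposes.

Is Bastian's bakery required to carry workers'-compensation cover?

Exception (a): the employer is a non-profit; every employee is an immediate family member — every condition holds. Turning to paragraph (d): (d) applies — at least one employee exceeds 30 hours/week. So (a) is unavailable.
Exception (b) does not apply: annual gross revenue is $820,000, not less than $700,000.
Exception (c)'s conditions are all satisfied: the business's age is 11 months, less than the 12 months limit. However, paragraphs (e)–(g) must be considered: (e) is engaged — a current Class B Notice is held. (f) is engaged (the bakery is classified under the construction sector), but is displaced by (g): (g) operates against (f): a current Category D Exemption Letter is held. Exception (c) does not apply.
No exception displaces § 7.

Yes — Bastian's bakery must carry workers'-compensation cover.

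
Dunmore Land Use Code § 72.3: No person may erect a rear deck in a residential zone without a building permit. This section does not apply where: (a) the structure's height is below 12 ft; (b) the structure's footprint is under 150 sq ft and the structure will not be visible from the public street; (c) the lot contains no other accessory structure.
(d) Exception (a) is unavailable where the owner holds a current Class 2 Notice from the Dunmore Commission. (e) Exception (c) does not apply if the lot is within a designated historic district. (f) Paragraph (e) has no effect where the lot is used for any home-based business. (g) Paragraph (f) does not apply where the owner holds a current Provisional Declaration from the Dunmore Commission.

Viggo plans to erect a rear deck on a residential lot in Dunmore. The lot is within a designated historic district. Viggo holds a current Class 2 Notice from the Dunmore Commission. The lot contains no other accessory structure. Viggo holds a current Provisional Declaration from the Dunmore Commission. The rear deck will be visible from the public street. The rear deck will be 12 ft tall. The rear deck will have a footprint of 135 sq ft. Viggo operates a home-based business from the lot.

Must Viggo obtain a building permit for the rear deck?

Exception (a) requires that the structure's height is below 12 ft; but the structure's height is 12 ft, not below 12 ft, so (a) is unavailable.
Exception (b) fails — the structure will be visible from the street.
Exception (c) is satisfied on its face — the lot has no other accessory structure. But applying paragraphs (e)–(g): (e) applies — the lot is in a historic district. (f) would limit (e) — a home-based business operates on the lot — but (g) sets (f) aside: (g) operates against (f): a current Provisional Declaration is held. So (c) is unavailable.
Every exception is unavailable, so the rule governs.

Yes — Viggo must obtain a building permit.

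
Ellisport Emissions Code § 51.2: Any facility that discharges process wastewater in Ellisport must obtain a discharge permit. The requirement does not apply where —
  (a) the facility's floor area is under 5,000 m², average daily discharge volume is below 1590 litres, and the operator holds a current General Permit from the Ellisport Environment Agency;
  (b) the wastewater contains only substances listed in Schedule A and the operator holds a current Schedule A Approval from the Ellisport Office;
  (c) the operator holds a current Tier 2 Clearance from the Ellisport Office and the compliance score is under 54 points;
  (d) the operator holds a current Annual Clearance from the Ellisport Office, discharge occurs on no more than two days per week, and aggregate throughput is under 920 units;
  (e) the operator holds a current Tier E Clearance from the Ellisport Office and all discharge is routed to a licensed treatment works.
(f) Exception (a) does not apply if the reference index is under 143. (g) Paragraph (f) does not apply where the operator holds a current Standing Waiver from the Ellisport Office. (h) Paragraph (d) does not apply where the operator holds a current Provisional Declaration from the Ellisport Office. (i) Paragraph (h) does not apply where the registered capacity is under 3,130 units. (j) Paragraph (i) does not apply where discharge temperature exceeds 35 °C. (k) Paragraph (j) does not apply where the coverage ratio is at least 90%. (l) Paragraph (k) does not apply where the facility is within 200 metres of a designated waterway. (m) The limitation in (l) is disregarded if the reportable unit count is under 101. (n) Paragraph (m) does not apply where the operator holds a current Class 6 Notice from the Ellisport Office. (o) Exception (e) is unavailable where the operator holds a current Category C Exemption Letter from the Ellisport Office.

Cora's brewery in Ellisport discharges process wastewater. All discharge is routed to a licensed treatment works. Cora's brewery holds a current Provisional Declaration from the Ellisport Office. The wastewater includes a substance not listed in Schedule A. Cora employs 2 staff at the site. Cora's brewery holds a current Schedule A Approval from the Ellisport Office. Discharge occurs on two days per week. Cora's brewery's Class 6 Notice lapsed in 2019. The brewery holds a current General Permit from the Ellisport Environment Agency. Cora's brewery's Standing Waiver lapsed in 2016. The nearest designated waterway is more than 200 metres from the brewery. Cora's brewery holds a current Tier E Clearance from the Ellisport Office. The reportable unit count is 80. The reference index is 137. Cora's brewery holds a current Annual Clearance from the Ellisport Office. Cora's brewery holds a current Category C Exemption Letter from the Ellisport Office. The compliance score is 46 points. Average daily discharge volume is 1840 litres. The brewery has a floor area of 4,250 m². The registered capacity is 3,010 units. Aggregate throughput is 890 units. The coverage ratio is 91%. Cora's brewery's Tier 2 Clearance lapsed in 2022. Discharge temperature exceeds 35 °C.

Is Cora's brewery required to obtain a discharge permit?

Exception (a) requires that average daily discharge volume is below 1590 litres; but average daily discharge volume is 1840 litres, not below 1590 litres, so (a) is unavailable.
Exception (b) does not apply: the wastewater includes a non-Schedule-A substance.
Exception (c) does not apply: no current Tier 2 Clearance is held.
Exception (d) is satisfied on its face — a current Annual Clearance is held; discharge occurs on no more than two days per week; aggregate throughput is 890 units, under the 920 units limit. As to paragraphs (h)–(n): (h) would limit (d) — a current Provisional Declaration is held — but (i) sets (h) aside: (i) operates against (h): the registered capacity is 3,010 units, under the 3,130 units limit. (j) would limit (i) — discharge temperature exceeds 35 °C — but (k) sets (j) aside: (k) operates against (j): the coverage ratio is 91%, meeting the 90% threshold. (l), which would lift (k), is not engaged — the brewery is more than 200 m from any designated waterway. So (d) applies.
Exception (e)'s conditions are all satisfied: a current Tier E Clearance is held; discharge is routed to a licensed treatment works. Turning to paragraph (o): (o) is engaged — a current Category C Exemption Letter is held. So (e) is unavailable.

No — exception (d) applies; Cora's brewery is not required to obtain a discharge permit.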